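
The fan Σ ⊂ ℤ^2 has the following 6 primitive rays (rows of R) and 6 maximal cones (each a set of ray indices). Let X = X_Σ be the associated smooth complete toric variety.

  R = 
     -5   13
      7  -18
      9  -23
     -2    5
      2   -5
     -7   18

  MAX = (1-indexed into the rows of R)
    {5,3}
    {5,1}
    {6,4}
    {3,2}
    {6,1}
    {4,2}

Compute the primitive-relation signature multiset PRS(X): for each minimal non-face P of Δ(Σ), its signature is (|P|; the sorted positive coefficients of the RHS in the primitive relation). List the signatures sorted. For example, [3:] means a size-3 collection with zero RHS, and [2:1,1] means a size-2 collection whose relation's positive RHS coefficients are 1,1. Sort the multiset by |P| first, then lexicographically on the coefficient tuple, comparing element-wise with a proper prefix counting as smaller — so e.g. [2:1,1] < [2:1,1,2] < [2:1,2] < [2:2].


9 collections generate NE(X_Σ); each relation:

  P = {2,6}:  v_{2} + v_{6} = 0  so sig = [2:]
  P = {4,5}:  v_{4} + v_{5} = 0  so sig = [2:]
  P = {1,2}:  v_{1} + v_{2} = v_{5}  so sig = [2:1]
  P = {1,4}:  v_{1} + v_{4} = v_{6}  so sig = [2:1]
  P = {2,5}:  v_{2} + v_{5} = v_{3}  so sig = [2:1]
  P = {3,4}:  v_{3} + v_{4} = v_{2}  so sig = [2:1]
  P = {3,6}:  v_{3} + v_{6} = v_{5}  so sig = [2:1]
  P = {5,6}:  v_{5} + v_{6} = v_{1}  so sig = [2:1]
  P = {1,3}:  v_{1} + v_{3} = 2·v_{5}  so sig = [2:2]

Signatures (|P|; sorted positive RHS coefficients), sorted:
[[2:], [2:], [2:1], [2:1], [2:1], [2:1], [2:1], [2:1], [2:2]]


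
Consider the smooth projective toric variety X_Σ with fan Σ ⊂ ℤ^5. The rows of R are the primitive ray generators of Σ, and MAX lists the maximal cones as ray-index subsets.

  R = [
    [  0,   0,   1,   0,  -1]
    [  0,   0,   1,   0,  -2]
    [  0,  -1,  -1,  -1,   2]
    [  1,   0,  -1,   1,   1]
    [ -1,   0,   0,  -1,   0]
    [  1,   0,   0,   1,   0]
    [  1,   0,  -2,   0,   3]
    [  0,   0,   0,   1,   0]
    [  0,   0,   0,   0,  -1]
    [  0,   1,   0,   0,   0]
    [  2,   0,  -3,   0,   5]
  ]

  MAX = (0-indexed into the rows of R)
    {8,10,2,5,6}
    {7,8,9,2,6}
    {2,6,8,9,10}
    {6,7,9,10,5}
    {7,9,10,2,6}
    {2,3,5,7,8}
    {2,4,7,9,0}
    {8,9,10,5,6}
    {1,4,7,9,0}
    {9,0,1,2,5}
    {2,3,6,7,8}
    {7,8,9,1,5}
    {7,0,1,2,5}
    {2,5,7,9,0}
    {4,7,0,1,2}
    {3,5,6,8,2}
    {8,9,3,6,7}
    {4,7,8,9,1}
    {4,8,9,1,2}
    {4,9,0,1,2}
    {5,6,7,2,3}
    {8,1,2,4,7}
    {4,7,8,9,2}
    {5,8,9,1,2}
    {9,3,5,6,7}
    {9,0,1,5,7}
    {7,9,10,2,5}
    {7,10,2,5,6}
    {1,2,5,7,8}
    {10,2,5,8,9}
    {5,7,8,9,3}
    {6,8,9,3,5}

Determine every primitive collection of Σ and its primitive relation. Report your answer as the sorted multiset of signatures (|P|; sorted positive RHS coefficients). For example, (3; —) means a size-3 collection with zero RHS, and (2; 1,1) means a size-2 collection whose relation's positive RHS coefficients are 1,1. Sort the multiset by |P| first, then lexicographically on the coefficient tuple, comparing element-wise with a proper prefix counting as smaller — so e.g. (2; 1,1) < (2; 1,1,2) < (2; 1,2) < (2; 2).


Σ has 18 primitive collections:

  P = {4,5}:  v_{4} + v_{5} = 0 — sig = (2; —)
  P = {0,3}:  v_{0} + v_{3} = v_{5} — sig = (2; 1)
  P = {0,8}:  v_{0} + v_{8} = v_{1} — sig = (2; 1)
  P = {1,3}:  v_{1} + v_{3} = v_{5} + v_{8} — sig = (2; 1,1)
  P = {0,6}:  v_{0} + v_{6} = v_{2} + v_{5} + v_{9} — sig = (2; 1,1,1)
  P = {4,10}:  v_{4} + v_{10} = v_{2} + v_{6} + v_{9} — sig = (2; 1,1,1)
  P = {1,6}:  v_{1} + v_{6} = v_{2} + v_{5} + v_{8} + v_{9} — sig = (2; 1,1,1,1)
  P = {3,4}:  v_{3} + v_{4} = v_{2} + v_{7} + v_{8} + v_{9} — sig = (2; 1,1,1,1)
  P = {4,6}:  v_{4} + v_{6} = 2·v_{2} + v_{7} + v_{8} + 2·v_{9} — sig = (2; 1,1,2,2)
  P = {3,10}:  v_{3} + v_{10} = v_{5} + 2·v_{6} — sig = (2; 1,2)
  P = {1,10}:  v_{1} + v_{10} = 2·v_{2} + 2·v_{5} + v_{8} + 2·v_{9} — sig = (2; 1,2,2,2)
  P = {0,10}:  v_{0} + v_{10} = 2·v_{2} + 2·v_{5} + 2·v_{9} — sig = (2; 2,2,2)
  P = {2,3,9}:  v_{2} + v_{3} + v_{9} = v_{6} — sig = (3; 1)
  P = {7,8,10}:  v_{7} + v_{8} + v_{10} = v_{3} + v_{6} — sig = (3; 1,1)
  P = {1,2,7,9}:  v_{1} + v_{2} + v_{7} + v_{9} = 0 — sig = (4; —)
  P = {2,5,6,9}:  v_{2} + v_{5} + v_{6} + v_{9} = v_{10} — sig = (4; 1)
  P = {5,6,7,8}:  v_{5} + v_{6} + v_{7} + v_{8} = 2·v_{3} — sig = (4; 2)
  P = {2,5,7,8,9}:  v_{2} + v_{5} + v_{7} + v_{8} + v_{9} = v_{3} — sig = (5; 1)

Signatures (|P|; sorted positive RHS coefficients), sorted:
    |P|=2: 12 collections, coeffs (), (1), (1), (1,1), (1,1,1), (1,1,1), (1,1,1,1), (1,1,1,1), (1,1,2,2), (1,2), (1,2,2,2), (2,2,2)
    |P|=3: 2 collections, coeffs (1), (1,1)
    |P|=4: 3 collections, coeffs (), (1), (2)
    |P|=5: 1 collection, coeffs (1)


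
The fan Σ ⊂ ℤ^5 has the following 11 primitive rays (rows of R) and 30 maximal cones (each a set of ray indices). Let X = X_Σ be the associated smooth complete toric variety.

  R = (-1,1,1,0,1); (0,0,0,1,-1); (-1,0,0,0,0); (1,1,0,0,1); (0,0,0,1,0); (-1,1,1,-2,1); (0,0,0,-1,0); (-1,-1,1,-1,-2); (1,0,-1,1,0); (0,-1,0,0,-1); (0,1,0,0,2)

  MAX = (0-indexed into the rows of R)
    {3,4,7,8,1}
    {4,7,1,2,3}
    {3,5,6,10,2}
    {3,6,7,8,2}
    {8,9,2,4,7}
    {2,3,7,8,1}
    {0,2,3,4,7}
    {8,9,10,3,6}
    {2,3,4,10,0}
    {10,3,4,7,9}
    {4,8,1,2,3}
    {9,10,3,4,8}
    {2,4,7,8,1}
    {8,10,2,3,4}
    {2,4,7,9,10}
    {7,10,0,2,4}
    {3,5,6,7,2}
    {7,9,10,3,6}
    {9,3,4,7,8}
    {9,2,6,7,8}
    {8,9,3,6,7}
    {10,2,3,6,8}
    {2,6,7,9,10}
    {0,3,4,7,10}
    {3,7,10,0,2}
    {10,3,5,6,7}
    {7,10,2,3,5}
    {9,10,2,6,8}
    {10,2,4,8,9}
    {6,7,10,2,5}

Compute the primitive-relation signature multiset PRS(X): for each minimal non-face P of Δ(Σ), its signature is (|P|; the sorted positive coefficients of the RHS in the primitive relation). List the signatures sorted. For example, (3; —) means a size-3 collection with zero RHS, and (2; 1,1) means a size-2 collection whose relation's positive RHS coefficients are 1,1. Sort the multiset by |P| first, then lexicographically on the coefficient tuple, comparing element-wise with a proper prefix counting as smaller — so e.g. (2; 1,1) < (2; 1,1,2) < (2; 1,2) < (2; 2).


Δ(Σ) — 11 vertices, 18 min non-faces:

  P={4,6}:  v_{4} + v_{6} = 0  so sig = (2; —)
  P={0,8}:  v_{0} + v_{8} = v_{2} + v_{3} + v_{4}  so sig = (2; 1,1,1)
  P={0,9}:  v_{0} + v_{9} = v_{4} + v_{7} + v_{10}  so sig = (2; 1,1,1)
  P={1,9}:  v_{1} + v_{9} = v_{4} + v_{7} + v_{8}  so sig = (2; 1,1,1)
  P={1,10}:  v_{1} + v_{10} = v_{2} + v_{3} + v_{4}  so sig = (2; 1,1,1)
  P={5,8}:  v_{5} + v_{8} = v_{2} + v_{3} + v_{6}  so sig = (2; 1,1,1)
  P={5,9}:  v_{5} + v_{9} = v_{6} + v_{7} + v_{10}  so sig = (2; 1,1,1)
  P={0,6}:  v_{0} + v_{6} = v_{2} + v_{3} + v_{7} + v_{10}  so sig = (2; 1,1,1,1)
  P={1,6}:  v_{1} + v_{6} = v_{2} + v_{3} + v_{7} + v_{8}  so sig = (2; 1,1,1,1)
  P={4,5}:  v_{4} + v_{5} = v_{2} + v_{3} + v_{7} + v_{10}  so sig = (2; 1,1,1,1)
  P={1,5}:  v_{1} + v_{5} = 2·v_{2} + 2·v_{3} + v_{7}  so sig = (2; 1,2,2)
  P={0,1}:  v_{0} + v_{1} = 2·v_{2} + 2·v_{3} + 2·v_{4} + v_{7}  so sig = (2; 1,2,2,2)
  P={0,5}:  v_{0} + v_{5} = 2·v_{2} + 2·v_{3} + 2·v_{7} + 2·v_{10}  so sig = (2; 2,2,2,2)
  P={2,3,9}:  v_{2} + v_{3} + v_{9} = 0  so sig = (3; —)
  P={7,8,10}:  v_{7} + v_{8} + v_{10} = 0  so sig = (3; —)
  P={2,3,4,7,8}:  v_{2} + v_{3} + v_{4} + v_{7} + v_{8} = v_{1}  so sig = (5; 1)
  P={2,3,4,7,10}:  v_{2} + v_{3} + v_{4} + v_{7} + v_{10} = v_{0}  so sig = (5; 1)
  P={2,3,6,7,10}:  v_{2} + v_{3} + v_{6} + v_{7} + v_{10} = v_{5}  so sig = (5; 1)

Signatures (|P|; sorted positive RHS coefficients), sorted:
    (2; —)
    (2; 1,1,1)
    (2; 1,1,1)
    (2; 1,1,1)
    (2; 1,1,1)
    (2; 1,1,1)
    (2; 1,1,1)
    (2; 1,1,1,1)
    (2; 1,1,1,1)
    (2; 1,1,1,1)
    (2; 1,2,2)
    (2; 1,2,2,2)
    (2; 2,2,2,2)
    (3; —)
    (3; —)
    (5; 1)
    (5; 1)
    (5; 1)


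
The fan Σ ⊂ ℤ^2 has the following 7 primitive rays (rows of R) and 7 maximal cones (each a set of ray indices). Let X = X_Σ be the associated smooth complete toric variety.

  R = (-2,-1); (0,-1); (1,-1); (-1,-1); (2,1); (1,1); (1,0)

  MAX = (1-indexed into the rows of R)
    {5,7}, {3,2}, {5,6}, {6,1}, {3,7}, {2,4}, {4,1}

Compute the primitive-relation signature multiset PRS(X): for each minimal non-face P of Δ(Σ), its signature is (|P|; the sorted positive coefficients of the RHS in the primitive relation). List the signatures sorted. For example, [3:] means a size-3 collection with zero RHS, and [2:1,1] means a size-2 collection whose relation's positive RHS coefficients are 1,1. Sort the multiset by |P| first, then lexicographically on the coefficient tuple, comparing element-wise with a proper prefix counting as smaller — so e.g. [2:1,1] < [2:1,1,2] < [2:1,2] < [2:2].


|primitive collections| = 14. Relations:

  • {1,5}:  v_{1} + v_{5} = 0  ⟹  sig = [2:]
  • {4,6}:  v_{4} + v_{6} = 0  ⟹  sig = [2:]
  • {1,7}:  v_{1} + v_{7} = v_{4}  ⟹  sig = [2:1]
  • {2,6}:  v_{2} + v_{6} = v_{7}  ⟹  sig = [2:1]
  • {2,7}:  v_{2} + v_{7} = v_{3}  ⟹  sig = [2:1]
  • {4,5}:  v_{4} + v_{5} = v_{7}  ⟹  sig = [2:1]
  • {4,7}:  v_{4} + v_{7} = v_{2}  ⟹  sig = [2:1]
  • {6,7}:  v_{6} + v_{7} = v_{5}  ⟹  sig = [2:1]
  • {1,3}:  v_{1} + v_{3} = v_{2} + v_{4}  ⟹  sig = [2:1,1]
  • {1,2}:  v_{1} + v_{2} = 2·v_{4}  ⟹  sig = [2:2]
  • {2,5}:  v_{2} + v_{5} = 2·v_{7}  ⟹  sig = [2:2]
  • {3,4}:  v_{3} + v_{4} = 2·v_{2}  ⟹  sig = [2:2]
  • {3,6}:  v_{3} + v_{6} = 2·v_{7}  ⟹  sig = [2:2]
  • {3,5}:  v_{3} + v_{5} = 3·v_{7}  ⟹  sig = [2:3]

Signatures (|P|; sorted positive RHS coefficients), sorted:
    [2:]
    [2:]
    [2:1]
    [2:1]
    [2:1]
    [2:1]
    [2:1]
    [2:1]
    [2:1,1]
    [2:2]
    [2:2]
    [2:2]
    [2:2]
    [2:3]


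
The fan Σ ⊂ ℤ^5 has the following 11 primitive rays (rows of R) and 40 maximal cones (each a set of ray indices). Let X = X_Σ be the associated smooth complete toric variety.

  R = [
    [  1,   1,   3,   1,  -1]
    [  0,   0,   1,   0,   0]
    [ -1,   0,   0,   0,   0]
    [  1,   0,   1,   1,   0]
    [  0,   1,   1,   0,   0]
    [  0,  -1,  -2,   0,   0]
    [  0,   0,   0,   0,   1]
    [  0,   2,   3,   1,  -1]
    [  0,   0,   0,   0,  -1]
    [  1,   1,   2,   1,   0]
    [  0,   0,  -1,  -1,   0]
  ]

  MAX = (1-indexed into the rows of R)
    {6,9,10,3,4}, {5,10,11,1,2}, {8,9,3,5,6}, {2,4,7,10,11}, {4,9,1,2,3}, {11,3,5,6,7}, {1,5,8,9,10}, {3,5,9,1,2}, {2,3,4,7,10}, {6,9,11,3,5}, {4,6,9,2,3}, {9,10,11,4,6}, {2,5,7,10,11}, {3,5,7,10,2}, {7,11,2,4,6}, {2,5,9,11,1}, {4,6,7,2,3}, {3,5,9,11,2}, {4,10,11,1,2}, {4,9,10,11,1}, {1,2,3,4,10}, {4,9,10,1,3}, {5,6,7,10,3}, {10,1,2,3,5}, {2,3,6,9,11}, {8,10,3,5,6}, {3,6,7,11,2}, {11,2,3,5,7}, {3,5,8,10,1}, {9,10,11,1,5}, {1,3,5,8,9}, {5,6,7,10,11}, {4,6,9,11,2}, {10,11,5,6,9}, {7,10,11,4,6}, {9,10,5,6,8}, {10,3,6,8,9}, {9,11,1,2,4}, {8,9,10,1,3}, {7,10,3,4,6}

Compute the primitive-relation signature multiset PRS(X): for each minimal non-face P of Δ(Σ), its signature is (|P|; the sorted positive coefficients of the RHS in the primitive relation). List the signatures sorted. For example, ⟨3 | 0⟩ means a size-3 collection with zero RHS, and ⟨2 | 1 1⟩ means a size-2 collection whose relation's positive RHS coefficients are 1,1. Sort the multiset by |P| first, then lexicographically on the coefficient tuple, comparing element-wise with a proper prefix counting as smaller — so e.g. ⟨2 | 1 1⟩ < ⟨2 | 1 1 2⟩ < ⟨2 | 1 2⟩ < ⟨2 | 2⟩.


Minimal non-faces — 15 found among 11 rays, 40 max cones:

  • {7,9}:  v_{7} + v_{9} = 0  ⟹  sig = ⟨2 | 0⟩
  • {4,5}:  v_{4} + v_{5} = v_{10}  ⟹  sig = ⟨2 | 1⟩
  • {1,6}:  v_{1} + v_{6} = v_{4} + v_{9}  ⟹  sig = ⟨2 | 1 1⟩
  • {1,7}:  v_{1} + v_{7} = v_{2} + v_{10}  ⟹  sig = ⟨2 | 1 1⟩
  • {2,8}:  v_{2} + v_{8} = v_{1} + v_{3} + v_{5}  ⟹  sig = ⟨2 | 1 1 1⟩
  • {7,8}:  v_{7} + v_{8} = v_{3} + v_{5} + v_{10}  ⟹  sig = ⟨2 | 1 1 1⟩
  • {4,8}:  v_{4} + v_{8} = v_{3} + v_{9} + 2·v_{10}  ⟹  sig = ⟨2 | 1 1 2⟩
  • {8,11}:  v_{8} + v_{11} = 2·v_{5} + v_{9}  ⟹  sig = ⟨2 | 1 2⟩
  • {2,5,6}:  v_{2} + v_{5} + v_{6} = 0  ⟹  sig = ⟨3 | 0⟩
  • {3,4,11}:  v_{3} + v_{4} + v_{11} = 0  ⟹  sig = ⟨3 | 0⟩
  • {2,6,10}:  v_{2} + v_{6} + v_{10} = v_{4}  ⟹  sig = ⟨3 | 1⟩
  • {2,9,10}:  v_{2} + v_{9} + v_{10} = v_{1}  ⟹  sig = ⟨3 | 1⟩
  • {3,10,11}:  v_{3} + v_{10} + v_{11} = v_{5}  ⟹  sig = ⟨3 | 1⟩
  • {1,3,11}:  v_{1} + v_{3} + v_{11} = v_{2} + v_{5} + v_{9}  ⟹  sig = ⟨3 | 1 1 1⟩
  • {3,5,9,10}:  v_{3} + v_{5} + v_{9} + v_{10} = v_{8}  ⟹  sig = ⟨4 | 1⟩

so the primitive-relation signature multiset is
    ⟨2 | 0⟩
    ⟨2 | 1⟩
    ⟨2 | 1 1⟩
    ⟨2 | 1 1⟩
    ⟨2 | 1 1 1⟩
    ⟨2 | 1 1 1⟩
    ⟨2 | 1 1 2⟩
    ⟨2 | 1 2⟩
    ⟨3 | 0⟩
    ⟨3 | 0⟩
    ⟨3 | 1⟩
    ⟨3 | 1⟩
    ⟨3 | 1⟩
    ⟨3 | 1 1 1⟩
    ⟨4 | 1⟩


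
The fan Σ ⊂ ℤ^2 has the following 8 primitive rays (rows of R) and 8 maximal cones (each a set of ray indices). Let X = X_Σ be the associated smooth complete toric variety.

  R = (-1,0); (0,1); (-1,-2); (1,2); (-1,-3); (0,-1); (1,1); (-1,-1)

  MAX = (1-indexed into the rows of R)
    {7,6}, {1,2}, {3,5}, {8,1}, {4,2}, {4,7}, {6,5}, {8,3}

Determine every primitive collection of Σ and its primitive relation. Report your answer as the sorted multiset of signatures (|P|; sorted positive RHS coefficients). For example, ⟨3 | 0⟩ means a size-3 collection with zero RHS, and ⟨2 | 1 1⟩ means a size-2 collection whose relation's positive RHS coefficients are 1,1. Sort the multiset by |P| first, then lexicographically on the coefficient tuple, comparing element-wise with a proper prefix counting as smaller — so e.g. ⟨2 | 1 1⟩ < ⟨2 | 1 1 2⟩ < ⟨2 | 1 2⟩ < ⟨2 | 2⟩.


Δ(Σ) — 8 vertices, 20 min non-faces:

  P={2,6}:  v_{2} + v_{6} = 0  so sig = ⟨2 | 0⟩
  P={3,4}:  v_{3} + v_{4} = 0  so sig = ⟨2 | 0⟩
  P={7,8}:  v_{7} + v_{8} = 0  so sig = ⟨2 | 0⟩
  P={1,6}:  v_{1} + v_{6} = v_{8}  so sig = ⟨2 | 1⟩
  P={1,7}:  v_{1} + v_{7} = v_{2}  so sig = ⟨2 | 1⟩
  P={2,3}:  v_{2} + v_{3} = v_{8}  so sig = ⟨2 | 1⟩
  P={2,5}:  v_{2} + v_{5} = v_{3}  so sig = ⟨2 | 1⟩
  P={2,7}:  v_{2} + v_{7} = v_{4}  so sig = ⟨2 | 1⟩
  P={2,8}:  v_{2} + v_{8} = v_{1}  so sig = ⟨2 | 1⟩
  P={3,6}:  v_{3} + v_{6} = v_{5}  so sig = ⟨2 | 1⟩
  P={3,7}:  v_{3} + v_{7} = v_{6}  so sig = ⟨2 | 1⟩
  P={4,5}:  v_{4} + v_{5} = v_{6}  so sig = ⟨2 | 1⟩
  P={4,6}:  v_{4} + v_{6} = v_{7}  so sig = ⟨2 | 1⟩
  P={4,8}:  v_{4} + v_{8} = v_{2}  so sig = ⟨2 | 1⟩
  P={6,8}:  v_{6} + v_{8} = v_{3}  so sig = ⟨2 | 1⟩
  P={1,5}:  v_{1} + v_{5} = v_{3} + v_{8}  so sig = ⟨2 | 1 1⟩
  P={1,3}:  v_{1} + v_{3} = 2·v_{8}  so sig = ⟨2 | 2⟩
  P={1,4}:  v_{1} + v_{4} = 2·v_{2}  so sig = ⟨2 | 2⟩
  P={5,7}:  v_{5} + v_{7} = 2·v_{6}  so sig = ⟨2 | 2⟩
  P={5,8}:  v_{5} + v_{8} = 2·v_{3}  so sig = ⟨2 | 2⟩

Signatures (|P|; sorted positive RHS coefficients), sorted:
{ ⟨2 | 0⟩ ×3,  ⟨2 | 1⟩ ×12,  ⟨2 | 1 1⟩,  ⟨2 | 2⟩ ×4 }


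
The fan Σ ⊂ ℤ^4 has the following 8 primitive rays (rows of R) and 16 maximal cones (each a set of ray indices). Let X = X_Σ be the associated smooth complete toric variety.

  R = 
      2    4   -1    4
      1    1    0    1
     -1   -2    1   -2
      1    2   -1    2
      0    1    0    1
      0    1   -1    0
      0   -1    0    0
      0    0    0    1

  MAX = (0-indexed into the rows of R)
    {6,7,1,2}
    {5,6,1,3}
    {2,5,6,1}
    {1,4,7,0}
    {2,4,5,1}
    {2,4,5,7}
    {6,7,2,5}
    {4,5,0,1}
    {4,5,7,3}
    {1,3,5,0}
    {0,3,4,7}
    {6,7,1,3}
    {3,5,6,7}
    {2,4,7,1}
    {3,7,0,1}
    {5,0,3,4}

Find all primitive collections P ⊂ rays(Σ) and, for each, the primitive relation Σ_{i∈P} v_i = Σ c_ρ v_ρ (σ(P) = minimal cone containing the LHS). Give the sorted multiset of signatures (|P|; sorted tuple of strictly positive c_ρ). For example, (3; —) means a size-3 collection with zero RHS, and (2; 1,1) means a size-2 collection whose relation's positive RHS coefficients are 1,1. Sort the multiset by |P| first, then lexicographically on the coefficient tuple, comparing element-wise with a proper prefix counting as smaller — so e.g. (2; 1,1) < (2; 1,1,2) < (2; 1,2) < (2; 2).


7 minimal non-faces of Δ(Σ) (on 8 rays):

  P = {2,3}:  v_{2} + v_{3} = 0  so sig = (2; —)
  P = {4,6}:  v_{4} + v_{6} = v_{7}  so sig = (2; 1)
  P = {0,2}:  v_{0} + v_{2} = v_{1} + v_{4}  so sig = (2; 1,1)
  P = {0,6}:  v_{0} + v_{6} = v_{1} + v_{3} + v_{7}  so sig = (2; 1,1,1)
  P = {1,3,4}:  v_{1} + v_{3} + v_{4} = v_{0}  so sig = (3; 1)
  P = {1,5,7}:  v_{1} + v_{5} + v_{7} = v_{3}  so sig = (3; 1)
  P = {0,5,7}:  v_{0} + v_{5} + v_{7} = 2·v_{3} + v_{4}  so sig = (3; 1,2)

so the primitive-relation signature multiset is
    (2; —)
    (2; 1)
    (2; 1,1)
    (2; 1,1,1)
    (3; 1)
    (3; 1)
    (3; 1,2)


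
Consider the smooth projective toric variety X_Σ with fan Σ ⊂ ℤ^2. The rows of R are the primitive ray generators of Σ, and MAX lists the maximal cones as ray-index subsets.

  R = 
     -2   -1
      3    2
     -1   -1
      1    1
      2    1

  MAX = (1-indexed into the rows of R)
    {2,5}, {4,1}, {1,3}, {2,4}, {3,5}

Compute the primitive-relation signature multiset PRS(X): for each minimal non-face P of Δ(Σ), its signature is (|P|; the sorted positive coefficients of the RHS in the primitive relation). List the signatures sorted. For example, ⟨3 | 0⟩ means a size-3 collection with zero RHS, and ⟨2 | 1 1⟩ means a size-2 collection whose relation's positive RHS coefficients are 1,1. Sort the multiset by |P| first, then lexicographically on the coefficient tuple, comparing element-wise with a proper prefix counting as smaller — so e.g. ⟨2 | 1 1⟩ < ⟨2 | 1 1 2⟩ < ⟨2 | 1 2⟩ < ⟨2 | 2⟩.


|primitive collections| = 5. Relations:

  P = {1,5}:  v_{1} + v_{5} = 0 — sig = ⟨2 | 0⟩
  P = {3,4}:  v_{3} + v_{4} = 0 — sig = ⟨2 | 0⟩
  P = {1,2}:  v_{1} + v_{2} = v_{4} — sig = ⟨2 | 1⟩
  P = {2,3}:  v_{2} + v_{3} = v_{5} — sig = ⟨2 | 1⟩
  P = {4,5}:  v_{4} + v_{5} = v_{2} — sig = ⟨2 | 1⟩

Signatures (|P|; sorted positive RHS coefficients), sorted:
[⟨2 | 0⟩, ⟨2 | 0⟩, ⟨2 | 1⟩, ⟨2 | 1⟩, ⟨2 | 1⟩]


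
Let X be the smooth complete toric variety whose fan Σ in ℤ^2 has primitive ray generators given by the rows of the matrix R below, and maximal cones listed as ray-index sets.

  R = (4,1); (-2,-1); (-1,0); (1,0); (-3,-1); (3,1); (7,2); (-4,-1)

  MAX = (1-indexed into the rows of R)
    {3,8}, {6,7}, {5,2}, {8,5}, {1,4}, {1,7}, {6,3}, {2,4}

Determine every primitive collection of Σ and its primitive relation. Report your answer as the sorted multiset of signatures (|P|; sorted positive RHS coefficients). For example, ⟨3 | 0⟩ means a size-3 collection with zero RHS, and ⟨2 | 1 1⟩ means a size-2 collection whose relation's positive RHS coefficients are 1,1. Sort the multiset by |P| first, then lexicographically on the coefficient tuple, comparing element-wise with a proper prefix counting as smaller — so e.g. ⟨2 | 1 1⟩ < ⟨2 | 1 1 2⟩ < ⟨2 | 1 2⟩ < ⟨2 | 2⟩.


20 minimal non-faces of Δ(Σ) (on 8 rays):

  P={1,8}:  v_{1} + v_{8} = 0  ⇒ sig = ⟨2 | 0⟩
  P={3,4}:  v_{3} + v_{4} = 0  ⇒ sig = ⟨2 | 0⟩
  P={5,6}:  v_{5} + v_{6} = 0  ⇒ sig = ⟨2 | 0⟩
  P={1,3}:  v_{1} + v_{3} = v_{6}  ⇒ sig = ⟨2 | 1⟩
  P={1,5}:  v_{1} + v_{5} = v_{4}  ⇒ sig = ⟨2 | 1⟩
  P={1,6}:  v_{1} + v_{6} = v_{7}  ⇒ sig = ⟨2 | 1⟩
  P={2,3}:  v_{2} + v_{3} = v_{5}  ⇒ sig = ⟨2 | 1⟩
  P={2,6}:  v_{2} + v_{6} = v_{4}  ⇒ sig = ⟨2 | 1⟩
  P={3,5}:  v_{3} + v_{5} = v_{8}  ⇒ sig = ⟨2 | 1⟩
  P={4,5}:  v_{4} + v_{5} = v_{2}  ⇒ sig = ⟨2 | 1⟩
  P={4,6}:  v_{4} + v_{6} = v_{1}  ⇒ sig = ⟨2 | 1⟩
  P={4,8}:  v_{4} + v_{8} = v_{5}  ⇒ sig = ⟨2 | 1⟩
  P={5,7}:  v_{5} + v_{7} = v_{1}  ⇒ sig = ⟨2 | 1⟩
  P={6,8}:  v_{6} + v_{8} = v_{3}  ⇒ sig = ⟨2 | 1⟩
  P={7,8}:  v_{7} + v_{8} = v_{6}  ⇒ sig = ⟨2 | 1⟩
  P={2,7}:  v_{2} + v_{7} = v_{1} + v_{4}  ⇒ sig = ⟨2 | 1 1⟩
  P={1,2}:  v_{1} + v_{2} = 2·v_{4}  ⇒ sig = ⟨2 | 2⟩
  P={2,8}:  v_{2} + v_{8} = 2·v_{5}  ⇒ sig = ⟨2 | 2⟩
  P={3,7}:  v_{3} + v_{7} = 2·v_{6}  ⇒ sig = ⟨2 | 2⟩
  P={4,7}:  v_{4} + v_{7} = 2·v_{1}  ⇒ sig = ⟨2 | 2⟩

Sorted signature multiset PRS(X):
    ⟨2 | 0⟩
    ⟨2 | 0⟩
    ⟨2 | 0⟩
    ⟨2 | 1⟩
    ⟨2 | 1⟩
    ⟨2 | 1⟩
    ⟨2 | 1⟩
    ⟨2 | 1⟩
    ⟨2 | 1⟩
    ⟨2 | 1⟩
    ⟨2 | 1⟩
    ⟨2 | 1⟩
    ⟨2 | 1⟩
    ⟨2 | 1⟩
    ⟨2 | 1⟩
    ⟨2 | 1 1⟩
    ⟨2 | 2⟩
    ⟨2 | 2⟩
    ⟨2 | 2⟩
    ⟨2 | 2⟩


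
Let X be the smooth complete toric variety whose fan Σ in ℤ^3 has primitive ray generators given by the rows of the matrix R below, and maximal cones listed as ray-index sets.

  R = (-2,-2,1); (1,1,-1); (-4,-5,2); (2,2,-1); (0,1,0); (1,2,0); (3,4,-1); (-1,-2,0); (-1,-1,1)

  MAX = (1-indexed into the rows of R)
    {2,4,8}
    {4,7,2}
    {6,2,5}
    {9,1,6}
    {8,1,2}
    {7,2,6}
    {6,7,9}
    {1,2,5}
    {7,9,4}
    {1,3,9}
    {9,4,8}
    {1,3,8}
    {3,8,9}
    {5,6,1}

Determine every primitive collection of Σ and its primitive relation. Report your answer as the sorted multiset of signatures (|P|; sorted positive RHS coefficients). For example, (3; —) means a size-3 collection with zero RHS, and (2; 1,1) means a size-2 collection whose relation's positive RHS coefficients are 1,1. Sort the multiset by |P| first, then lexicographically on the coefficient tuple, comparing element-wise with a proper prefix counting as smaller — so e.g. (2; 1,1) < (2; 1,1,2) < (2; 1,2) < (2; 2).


17 minimal non-faces of Δ(Σ) (on 9 rays):

  P = {1,4}:  v_{1} + v_{4} = 0 ; sig = (2; —)
  P = {2,9}:  v_{2} + v_{9} = 0 ; sig = (2; —)
  P = {6,8}:  v_{6} + v_{8} = 0 ; sig = (2; —)
  P = {1,7}:  v_{1} + v_{7} = v_{6} ; sig = (2; 1)
  P = {3,7}:  v_{3} + v_{7} = v_{9} ; sig = (2; 1)
  P = {4,6}:  v_{4} + v_{6} = v_{7} ; sig = (2; 1)
  P = {7,8}:  v_{7} + v_{8} = v_{4} ; sig = (2; 1)
  P = {2,3}:  v_{2} + v_{3} = v_{1} + v_{8} ; sig = (2; 1,1)
  P = {3,4}:  v_{3} + v_{4} = v_{8} + v_{9} ; sig = (2; 1,1)
  P = {3,6}:  v_{3} + v_{6} = v_{1} + v_{9} ; sig = (2; 1,1)
  P = {4,5}:  v_{4} + v_{5} = v_{2} + v_{6} ; sig = (2; 1,1)
  P = {5,8}:  v_{5} + v_{8} = v_{1} + v_{2} ; sig = (2; 1,1)
  P = {5,9}:  v_{5} + v_{9} = v_{1} + v_{6} ; sig = (2; 1,1)
  P = {5,7}:  v_{5} + v_{7} = v_{2} + 2·v_{6} ; sig = (2; 1,2)
  P = {3,5}:  v_{3} + v_{5} = 2·v_{1} ; sig = (2; 2)
  P = {1,2,6}:  v_{1} + v_{2} + v_{6} = v_{5} ; sig = (3; 1)
  P = {1,8,9}:  v_{1} + v_{8} + v_{9} = v_{3} ; sig = (3; 1)

Sorted signature multiset PRS(X):
    |P|=2: 15 collections, coeffs (), (), (), (1), (1), (1), (1), (1,1), (1,1), (1,1), (1,1), (1,1), (1,1), (1,2), (2)
    |P|=3: 2 collections, coeffs (1), (1)


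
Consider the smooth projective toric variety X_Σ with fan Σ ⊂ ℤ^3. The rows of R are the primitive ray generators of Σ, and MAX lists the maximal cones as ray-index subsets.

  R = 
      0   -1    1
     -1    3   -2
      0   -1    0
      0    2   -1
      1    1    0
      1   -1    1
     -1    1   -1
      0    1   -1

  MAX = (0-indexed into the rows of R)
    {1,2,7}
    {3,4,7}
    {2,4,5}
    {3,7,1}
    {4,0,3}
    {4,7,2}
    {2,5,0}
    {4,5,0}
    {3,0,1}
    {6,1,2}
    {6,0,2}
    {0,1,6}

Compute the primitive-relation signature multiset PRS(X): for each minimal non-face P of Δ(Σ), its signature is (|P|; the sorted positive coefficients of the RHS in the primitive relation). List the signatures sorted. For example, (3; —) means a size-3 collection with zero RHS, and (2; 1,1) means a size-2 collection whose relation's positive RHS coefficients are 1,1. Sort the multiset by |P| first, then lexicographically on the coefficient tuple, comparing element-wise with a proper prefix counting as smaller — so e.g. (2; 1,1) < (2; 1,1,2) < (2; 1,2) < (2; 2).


12 minimal non-faces of Δ(Σ) (on 8 rays):

  P={0,7}:  v_{0} + v_{7} = 0  so sig = (2; —)
  P={5,6}:  v_{5} + v_{6} = 0  so sig = (2; —)
  P={1,5}:  v_{1} + v_{5} = v_{3}  so sig = (2; 1)
  P={2,3}:  v_{2} + v_{3} = v_{7}  so sig = (2; 1)
  P={3,5}:  v_{3} + v_{5} = v_{4}  so sig = (2; 1)
  P={3,6}:  v_{3} + v_{6} = v_{1}  so sig = (2; 1)
  P={4,6}:  v_{4} + v_{6} = v_{3}  so sig = (2; 1)
  P={5,7}:  v_{5} + v_{7} = v_{2} + v_{4}  so sig = (2; 1,1)
  P={6,7}:  v_{6} + v_{7} = v_{1} + v_{2}  so sig = (2; 1,1)
  P={1,4}:  v_{1} + v_{4} = 2·v_{3}  so sig = (2; 2)
  P={0,1,2}:  v_{0} + v_{1} + v_{2} = v_{6}  so sig = (3; 1)
  P={0,2,4}:  v_{0} + v_{2} + v_{4} = v_{5}  so sig = (3; 1)

so the primitive-relation signature multiset is
[(2; —), (2; —), (2; 1), (2; 1), (2; 1), (2; 1), (2; 1), (2; 1,1), (2; 1,1), (2; 2), (3; 1), (3; 1)]


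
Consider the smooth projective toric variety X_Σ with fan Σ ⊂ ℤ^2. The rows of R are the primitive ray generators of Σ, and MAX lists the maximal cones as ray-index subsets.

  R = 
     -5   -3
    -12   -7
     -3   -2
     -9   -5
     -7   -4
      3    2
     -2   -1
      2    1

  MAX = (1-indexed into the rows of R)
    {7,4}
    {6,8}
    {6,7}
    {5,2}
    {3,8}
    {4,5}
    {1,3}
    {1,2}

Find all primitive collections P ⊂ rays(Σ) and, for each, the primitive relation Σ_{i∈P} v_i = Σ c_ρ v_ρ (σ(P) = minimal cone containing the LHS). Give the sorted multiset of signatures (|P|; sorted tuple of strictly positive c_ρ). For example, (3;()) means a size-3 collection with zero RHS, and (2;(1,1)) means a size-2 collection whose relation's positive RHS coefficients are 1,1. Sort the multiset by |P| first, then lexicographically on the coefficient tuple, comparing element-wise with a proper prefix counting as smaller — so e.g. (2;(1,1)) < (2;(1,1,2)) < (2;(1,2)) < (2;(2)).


20 minimal non-faces of Δ(Σ) (on 8 rays):

  P={3,6}:  v_{3} + v_{6} = 0  ⟹  sig = (2;())
  P={7,8}:  v_{7} + v_{8} = 0  ⟹  sig = (2;())
  P={1,5}:  v_{1} + v_{5} = v_{2}  ⟹  sig = (2;(1))
  P={1,6}:  v_{1} + v_{6} = v_{7}  ⟹  sig = (2;(1))
  P={1,7}:  v_{1} + v_{7} = v_{5}  ⟹  sig = (2;(1))
  P={1,8}:  v_{1} + v_{8} = v_{3}  ⟹  sig = (2;(1))
  P={2,6}:  v_{2} + v_{6} = v_{4}  ⟹  sig = (2;(1))
  P={3,4}:  v_{3} + v_{4} = v_{2}  ⟹  sig = (2;(1))
  P={3,7}:  v_{3} + v_{7} = v_{1}  ⟹  sig = (2;(1))
  P={4,8}:  v_{4} + v_{8} = v_{5}  ⟹  sig = (2;(1))
  P={5,7}:  v_{5} + v_{7} = v_{4}  ⟹  sig = (2;(1))
  P={5,8}:  v_{5} + v_{8} = v_{1}  ⟹  sig = (2;(1))
  P={1,4}:  v_{1} + v_{4} = 2·v_{5}  ⟹  sig = (2;(2))
  P={2,7}:  v_{2} + v_{7} = 2·v_{5}  ⟹  sig = (2;(2))
  P={2,8}:  v_{2} + v_{8} = 2·v_{1}  ⟹  sig = (2;(2))
  P={3,5}:  v_{3} + v_{5} = 2·v_{1}  ⟹  sig = (2;(2))
  P={5,6}:  v_{5} + v_{6} = 2·v_{7}  ⟹  sig = (2;(2))
  P={2,3}:  v_{2} + v_{3} = 3·v_{1}  ⟹  sig = (2;(3))
  P={2,4}:  v_{2} + v_{4} = 3·v_{5}  ⟹  sig = (2;(3))
  P={4,6}:  v_{4} + v_{6} = 3·v_{7}  ⟹  sig = (2;(3))

Sorted signature multiset PRS(X):
[(2;()), (2;()), (2;(1)), (2;(1)), (2;(1)), (2;(1)), (2;(1)), (2;(1)), (2;(1)), (2;(1)), (2;(1)), (2;(1)), (2;(2)), (2;(2)), (2;(2)), (2;(2)), (2;(2)), (2;(3)), (2;(3)), (2;(3))]


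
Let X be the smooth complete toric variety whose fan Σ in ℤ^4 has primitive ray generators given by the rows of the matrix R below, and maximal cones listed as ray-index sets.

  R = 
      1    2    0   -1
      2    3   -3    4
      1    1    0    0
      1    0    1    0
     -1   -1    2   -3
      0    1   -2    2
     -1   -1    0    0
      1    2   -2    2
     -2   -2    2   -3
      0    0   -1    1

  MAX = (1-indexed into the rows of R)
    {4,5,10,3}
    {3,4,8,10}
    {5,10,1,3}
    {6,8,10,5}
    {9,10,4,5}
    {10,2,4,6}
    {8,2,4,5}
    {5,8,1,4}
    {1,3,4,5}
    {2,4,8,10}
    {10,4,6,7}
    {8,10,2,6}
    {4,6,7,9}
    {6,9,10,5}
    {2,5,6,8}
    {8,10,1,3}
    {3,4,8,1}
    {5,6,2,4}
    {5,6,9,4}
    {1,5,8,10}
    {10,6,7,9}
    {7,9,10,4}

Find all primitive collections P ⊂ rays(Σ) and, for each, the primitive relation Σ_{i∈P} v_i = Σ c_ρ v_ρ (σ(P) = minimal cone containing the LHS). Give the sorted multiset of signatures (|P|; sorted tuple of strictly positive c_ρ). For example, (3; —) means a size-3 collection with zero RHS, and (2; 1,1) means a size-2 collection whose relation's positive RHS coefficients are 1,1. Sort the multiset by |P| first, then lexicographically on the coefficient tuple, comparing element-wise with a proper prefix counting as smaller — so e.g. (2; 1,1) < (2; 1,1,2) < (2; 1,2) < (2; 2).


Σ has 20 primitive collections:

  {3,7}:  v_{3} + v_{7} = 0  →  sig = (2; —)
  {3,6}:  v_{3} + v_{6} = v_{8}  →  sig = (2; 1)
  {3,9}:  v_{3} + v_{9} = v_{5}  →  sig = (2; 1)
  {5,7}:  v_{5} + v_{7} = v_{9}  →  sig = (2; 1)
  {7,8}:  v_{7} + v_{8} = v_{6}  →  sig = (2; 1)
  {1,7}:  v_{1} + v_{7} = v_{5} + v_{8}  →  sig = (2; 1,1)
  {8,9}:  v_{8} + v_{9} = v_{5} + v_{6}  →  sig = (2; 1,1)
  {2,9}:  v_{2} + v_{9} = v_{4} + v_{5} + 2·v_{6}  →  sig = (2; 1,1,2)
  {1,2}:  v_{1} + v_{2} = v_{4} + v_{5} + 3·v_{8}  →  sig = (2; 1,1,3)
  {1,6}:  v_{1} + v_{6} = v_{5} + 2·v_{8}  →  sig = (2; 1,2)
  {1,9}:  v_{1} + v_{9} = 2·v_{5} + v_{8}  →  sig = (2; 1,2)
  {2,3}:  v_{2} + v_{3} = v_{4} + 2·v_{8}  →  sig = (2; 1,2)
  {2,7}:  v_{2} + v_{7} = v_{4} + 2·v_{6}  →  sig = (2; 1,2)
  {2,5,10}:  v_{2} + v_{5} + v_{10} = v_{8}  →  sig = (3; 1)
  {3,5,8}:  v_{3} + v_{5} + v_{8} = v_{1}  →  sig = (3; 1)
  {4,6,8}:  v_{4} + v_{6} + v_{8} = v_{2}  →  sig = (3; 1)
  {1,4,10}:  v_{1} + v_{4} + v_{10} = 2·v_{3}  →  sig = (3; 2)
  {4,5,6,10}:  v_{4} + v_{5} + v_{6} + v_{10} = 0  →  sig = (4; —)
  {4,5,8,10}:  v_{4} + v_{5} + v_{8} + v_{10} = v_{3}  →  sig = (4; 1)
  {4,6,9,10}:  v_{4} + v_{6} + v_{9} + v_{10} = v_{7}  →  sig = (4; 1)

Hence PRS(X_Σ) =
    |P|=2: 13 collections, coeffs (), (1), (1), (1), (1), (1,1), (1,1), (1,1,2), (1,1,3), (1,2), (1,2), (1,2), (1,2)
    |P|=3: 4 collections, coeffs (1), (1), (1), (2)
    |P|=4: 3 collections, coeffs (), (1), (1)


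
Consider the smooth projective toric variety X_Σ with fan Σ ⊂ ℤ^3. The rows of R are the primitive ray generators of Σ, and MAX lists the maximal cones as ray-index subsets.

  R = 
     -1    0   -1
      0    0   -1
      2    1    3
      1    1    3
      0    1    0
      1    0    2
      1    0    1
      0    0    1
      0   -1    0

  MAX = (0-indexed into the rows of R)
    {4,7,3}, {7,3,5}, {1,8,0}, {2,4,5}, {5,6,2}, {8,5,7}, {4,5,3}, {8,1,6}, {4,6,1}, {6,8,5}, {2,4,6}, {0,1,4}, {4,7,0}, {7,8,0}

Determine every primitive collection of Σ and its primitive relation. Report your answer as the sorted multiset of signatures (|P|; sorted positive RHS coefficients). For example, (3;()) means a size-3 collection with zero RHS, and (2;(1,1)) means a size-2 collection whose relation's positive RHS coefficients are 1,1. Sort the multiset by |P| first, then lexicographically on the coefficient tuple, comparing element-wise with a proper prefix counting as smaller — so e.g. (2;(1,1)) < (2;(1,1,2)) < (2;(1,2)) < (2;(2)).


|primitive collections| = 17. Relations:

  • {0,6}:  v_{0} + v_{6} = 0  ⇒ sig = (2;())
  • {1,7}:  v_{1} + v_{7} = 0  ⇒ sig = (2;())
  • {4,8}:  v_{4} + v_{8} = 0  ⇒ sig = (2;())
  • {0,5}:  v_{0} + v_{5} = v_{7}  ⇒ sig = (2;(1))
  • {1,5}:  v_{1} + v_{5} = v_{6}  ⇒ sig = (2;(1))
  • {6,7}:  v_{6} + v_{7} = v_{5}  ⇒ sig = (2;(1))
  • {0,2}:  v_{0} + v_{2} = v_{4} + v_{5}  ⇒ sig = (2;(1,1))
  • {1,3}:  v_{1} + v_{3} = v_{4} + v_{5}  ⇒ sig = (2;(1,1))
  • {2,8}:  v_{2} + v_{8} = v_{5} + v_{6}  ⇒ sig = (2;(1,1))
  • {3,8}:  v_{3} + v_{8} = v_{5} + v_{7}  ⇒ sig = (2;(1,1))
  • {0,3}:  v_{0} + v_{3} = v_{4} + 2·v_{7}  ⇒ sig = (2;(1,2))
  • {1,2}:  v_{1} + v_{2} = v_{4} + 2·v_{6}  ⇒ sig = (2;(1,2))
  • {2,7}:  v_{2} + v_{7} = v_{4} + 2·v_{5}  ⇒ sig = (2;(1,2))
  • {3,6}:  v_{3} + v_{6} = v_{4} + 2·v_{5}  ⇒ sig = (2;(1,2))
  • {2,3}:  v_{2} + v_{3} = 2·v_{4} + 3·v_{5}  ⇒ sig = (2;(2,3))
  • {4,5,6}:  v_{4} + v_{5} + v_{6} = v_{2}  ⇒ sig = (3;(1))
  • {4,5,7}:  v_{4} + v_{5} + v_{7} = v_{3}  ⇒ sig = (3;(1))

Sorted signature multiset PRS(X):
    (2;())
    (2;())
    (2;())
    (2;(1))
    (2;(1))
    (2;(1))
    (2;(1,1))
    (2;(1,1))
    (2;(1,1))
    (2;(1,1))
    (2;(1,2))
    (2;(1,2))
    (2;(1,2))
    (2;(1,2))
    (2;(2,3))
    (3;(1))
    (3;(1))


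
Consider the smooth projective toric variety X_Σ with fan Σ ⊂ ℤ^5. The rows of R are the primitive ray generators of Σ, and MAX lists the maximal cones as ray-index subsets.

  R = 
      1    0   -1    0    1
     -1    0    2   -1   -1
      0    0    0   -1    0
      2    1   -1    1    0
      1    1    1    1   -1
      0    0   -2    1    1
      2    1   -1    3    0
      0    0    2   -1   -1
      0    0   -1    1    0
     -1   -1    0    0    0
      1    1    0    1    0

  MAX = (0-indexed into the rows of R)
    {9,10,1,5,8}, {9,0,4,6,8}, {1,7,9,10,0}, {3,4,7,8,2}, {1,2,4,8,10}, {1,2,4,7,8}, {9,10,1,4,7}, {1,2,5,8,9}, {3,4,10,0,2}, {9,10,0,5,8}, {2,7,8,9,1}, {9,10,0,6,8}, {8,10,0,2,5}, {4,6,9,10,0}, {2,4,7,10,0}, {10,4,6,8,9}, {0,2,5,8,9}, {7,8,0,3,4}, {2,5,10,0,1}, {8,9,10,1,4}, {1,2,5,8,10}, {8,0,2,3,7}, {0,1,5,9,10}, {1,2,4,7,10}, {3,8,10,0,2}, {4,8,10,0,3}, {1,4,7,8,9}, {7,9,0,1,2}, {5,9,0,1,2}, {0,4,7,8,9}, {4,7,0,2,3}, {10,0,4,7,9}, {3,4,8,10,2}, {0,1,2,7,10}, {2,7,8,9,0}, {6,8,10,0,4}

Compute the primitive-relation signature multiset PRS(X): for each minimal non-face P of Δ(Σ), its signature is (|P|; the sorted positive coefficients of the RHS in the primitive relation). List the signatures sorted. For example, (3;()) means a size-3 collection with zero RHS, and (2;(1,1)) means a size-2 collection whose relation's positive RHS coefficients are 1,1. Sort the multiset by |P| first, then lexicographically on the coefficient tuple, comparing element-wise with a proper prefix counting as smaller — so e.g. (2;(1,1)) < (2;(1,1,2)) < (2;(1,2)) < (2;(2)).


The 18 primitive collections of Σ (r=11, n=5):

  P={5,7}:  v_{5} + v_{7} = 0  ⟹  sig = (2;())
  P={1,3}:  v_{1} + v_{3} = v_{2} + v_{4}  ⟹  sig = (2;(1,1))
  P={4,5}:  v_{4} + v_{5} = v_{8} + v_{10}  ⟹  sig = (2;(1,1))
  P={1,6}:  v_{1} + v_{6} = v_{4} + v_{9} + v_{10}  ⟹  sig = (2;(1,1,1))
  P={2,6}:  v_{2} + v_{6} = v_{0} + v_{4} + v_{8}  ⟹  sig = (2;(1,1,1))
  P={3,5}:  v_{3} + v_{5} = v_{0} + v_{2} + 2·v_{8} + v_{10}  ⟹  sig = (2;(1,1,1,2))
  P={3,9}:  v_{3} + v_{9} = v_{0} + v_{7} + 2·v_{8}  ⟹  sig = (2;(1,1,2))
  P={6,7}:  v_{6} + v_{7} = v_{0} + 2·v_{4} + v_{9}  ⟹  sig = (2;(1,1,2))
  P={5,6}:  v_{5} + v_{6} = v_{0} + 2·v_{8} + v_{9} + 2·v_{10}  ⟹  sig = (2;(1,1,2,2))
  P={3,6}:  v_{3} + v_{6} = 2·v_{0} + 2·v_{4} + 2·v_{8}  ⟹  sig = (2;(2,2,2))
  P={0,1,8}:  v_{0} + v_{1} + v_{8} = 0  ⟹  sig = (3;())
  P={2,9,10}:  v_{2} + v_{9} + v_{10} = 0  ⟹  sig = (3;())
  P={7,8,10}:  v_{7} + v_{8} + v_{10} = v_{4}  ⟹  sig = (3;(1))
  P={0,1,4}:  v_{0} + v_{1} + v_{4} = v_{7} + v_{10}  ⟹  sig = (3;(1,1))
  P={2,4,9}:  v_{2} + v_{4} + v_{9} = v_{7} + v_{8}  ⟹  sig = (3;(1,1))
  P={3,7,10}:  v_{3} + v_{7} + v_{10} = v_{0} + v_{2} + 2·v_{4}  ⟹  sig = (3;(1,1,2))
  P={0,2,4,8}:  v_{0} + v_{2} + v_{4} + v_{8} = v_{3}  ⟹  sig = (4;(1))
  P={0,4,8,9,10}:  v_{0} + v_{4} + v_{8} + v_{9} + v_{10} = v_{6}  ⟹  sig = (5;(1))

Hence PRS(X_Σ) =
    |P|=2: 10 collections, coeffs (), (1,1), (1,1), (1,1,1), (1,1,1), (1,1,1,2), (1,1,2), (1,1,2), (1,1,2,2), (2,2,2)
    |P|=3: 6 collections, coeffs (), (), (1), (1,1), (1,1), (1,1,2)
    |P|=4: 1 collection, coeffs (1)
    |P|=5: 1 collection, coeffs (1)


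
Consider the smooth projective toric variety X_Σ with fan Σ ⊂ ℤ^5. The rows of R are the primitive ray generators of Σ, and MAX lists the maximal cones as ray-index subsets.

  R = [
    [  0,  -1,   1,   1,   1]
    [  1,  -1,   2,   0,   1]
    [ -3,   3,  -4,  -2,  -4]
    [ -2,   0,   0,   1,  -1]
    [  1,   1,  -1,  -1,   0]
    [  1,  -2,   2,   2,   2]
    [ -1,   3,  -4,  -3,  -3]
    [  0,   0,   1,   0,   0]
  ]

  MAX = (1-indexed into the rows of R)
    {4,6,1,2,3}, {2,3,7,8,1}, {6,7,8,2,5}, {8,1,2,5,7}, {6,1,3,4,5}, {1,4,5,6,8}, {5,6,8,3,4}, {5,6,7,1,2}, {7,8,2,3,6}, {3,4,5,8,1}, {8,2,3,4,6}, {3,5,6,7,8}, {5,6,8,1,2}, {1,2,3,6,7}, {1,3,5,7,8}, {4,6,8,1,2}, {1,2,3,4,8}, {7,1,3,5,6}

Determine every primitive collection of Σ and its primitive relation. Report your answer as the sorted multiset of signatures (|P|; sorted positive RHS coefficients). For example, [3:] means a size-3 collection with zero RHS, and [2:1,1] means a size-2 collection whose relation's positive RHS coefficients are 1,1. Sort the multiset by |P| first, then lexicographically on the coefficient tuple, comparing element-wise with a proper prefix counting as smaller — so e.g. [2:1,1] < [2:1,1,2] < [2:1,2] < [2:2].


5 collections generate NE(X_Σ); each relation:

  {4,7}:  v_{4} + v_{7} = v_{3} — sig = [2:1]
  {2,4,5}:  v_{2} + v_{4} + v_{5} = v_{8} — sig = [3:1]
  {2,3,5}:  v_{2} + v_{3} + v_{5} = v_{7} + v_{8} — sig = [3:1,1]
  {1,6,7,8}:  v_{1} + v_{6} + v_{7} + v_{8} = 0 — sig = [4:]
  {1,3,6,8}:  v_{1} + v_{3} + v_{6} + v_{8} = v_{4} — sig = [4:1]

Signatures (|P|; sorted positive RHS coefficients), sorted:
    |P|=2: 1 collection, coeffs (1)
    |P|=3: 2 collections, coeffs (1), (1,1)
    |P|=4: 2 collections, coeffs (), (1)


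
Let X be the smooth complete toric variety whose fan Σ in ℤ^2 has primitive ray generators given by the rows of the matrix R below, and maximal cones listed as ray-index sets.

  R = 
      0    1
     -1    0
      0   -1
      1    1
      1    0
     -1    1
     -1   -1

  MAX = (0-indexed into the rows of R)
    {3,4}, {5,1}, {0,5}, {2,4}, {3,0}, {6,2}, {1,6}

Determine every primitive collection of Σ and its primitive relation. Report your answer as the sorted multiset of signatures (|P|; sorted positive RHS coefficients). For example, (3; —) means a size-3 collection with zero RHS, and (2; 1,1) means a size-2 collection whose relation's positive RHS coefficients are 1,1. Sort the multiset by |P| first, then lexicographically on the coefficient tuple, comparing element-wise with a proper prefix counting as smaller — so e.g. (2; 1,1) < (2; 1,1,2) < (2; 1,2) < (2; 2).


|primitive collections| = 14. Relations:

  • {0,2}:  v_{0} + v_{2} = 0  ⟹  sig = (2; —)
  • {1,4}:  v_{1} + v_{4} = 0  ⟹  sig = (2; —)
  • {3,6}:  v_{3} + v_{6} = 0  ⟹  sig = (2; —)
  • {0,1}:  v_{0} + v_{1} = v_{5}  ⟹  sig = (2; 1)
  • {0,4}:  v_{0} + v_{4} = v_{3}  ⟹  sig = (2; 1)
  • {0,6}:  v_{0} + v_{6} = v_{1}  ⟹  sig = (2; 1)
  • {1,2}:  v_{1} + v_{2} = v_{6}  ⟹  sig = (2; 1)
  • {1,3}:  v_{1} + v_{3} = v_{0}  ⟹  sig = (2; 1)
  • {2,3}:  v_{2} + v_{3} = v_{4}  ⟹  sig = (2; 1)
  • {2,5}:  v_{2} + v_{5} = v_{1}  ⟹  sig = (2; 1)
  • {4,5}:  v_{4} + v_{5} = v_{0}  ⟹  sig = (2; 1)
  • {4,6}:  v_{4} + v_{6} = v_{2}  ⟹  sig = (2; 1)
  • {3,5}:  v_{3} + v_{5} = 2·v_{0}  ⟹  sig = (2; 2)
  • {5,6}:  v_{5} + v_{6} = 2·v_{1}  ⟹  sig = (2; 2)

Signatures (|P|; sorted positive RHS coefficients), sorted:
{ (2; —) ×3,  (2; 1) ×9,  (2; 2) ×2 }


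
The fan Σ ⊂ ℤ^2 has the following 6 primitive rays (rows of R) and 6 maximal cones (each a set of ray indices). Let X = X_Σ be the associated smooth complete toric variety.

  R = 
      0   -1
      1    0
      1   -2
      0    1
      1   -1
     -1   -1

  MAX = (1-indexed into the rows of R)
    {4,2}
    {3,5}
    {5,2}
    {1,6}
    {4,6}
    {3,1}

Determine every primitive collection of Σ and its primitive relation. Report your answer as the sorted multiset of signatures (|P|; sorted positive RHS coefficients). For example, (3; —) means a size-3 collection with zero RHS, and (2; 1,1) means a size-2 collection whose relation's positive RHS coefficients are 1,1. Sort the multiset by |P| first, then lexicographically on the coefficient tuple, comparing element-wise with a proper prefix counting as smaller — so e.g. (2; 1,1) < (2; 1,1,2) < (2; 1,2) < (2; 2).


Σ has 9 primitive collections:

  • {1,4}:  v_{1} + v_{4} = 0  →  sig = (2; —)
  • {1,2}:  v_{1} + v_{2} = v_{5}  →  sig = (2; 1)
  • {1,5}:  v_{1} + v_{5} = v_{3}  →  sig = (2; 1)
  • {2,6}:  v_{2} + v_{6} = v_{1}  →  sig = (2; 1)
  • {3,4}:  v_{3} + v_{4} = v_{5}  →  sig = (2; 1)
  • {4,5}:  v_{4} + v_{5} = v_{2}  →  sig = (2; 1)
  • {2,3}:  v_{2} + v_{3} = 2·v_{5}  →  sig = (2; 2)
  • {5,6}:  v_{5} + v_{6} = 2·v_{1}  →  sig = (2; 2)
  • {3,6}:  v_{3} + v_{6} = 3·v_{1}  →  sig = (2; 3)

Hence PRS(X_Σ) =
    |P|=2: 9 collections, coeffs (), (1), (1), (1), (1), (1), (2), (2), (3)
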